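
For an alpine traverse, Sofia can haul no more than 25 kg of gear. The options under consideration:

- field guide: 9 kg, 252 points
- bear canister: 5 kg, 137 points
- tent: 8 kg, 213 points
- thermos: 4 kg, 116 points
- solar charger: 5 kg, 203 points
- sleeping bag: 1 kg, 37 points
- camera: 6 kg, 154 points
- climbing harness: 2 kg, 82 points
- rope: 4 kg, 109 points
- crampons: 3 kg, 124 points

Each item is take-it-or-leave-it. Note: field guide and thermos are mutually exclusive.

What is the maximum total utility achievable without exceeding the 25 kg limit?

Taking field guide + bear canister + solar charger + sleeping bag + climbing harness + crampons: 25 kg used, 835 in utility.
The closest alternative, thermos + solar charger + sleeping bag + camera + climbing harness + rope + crampons, reaches only 825.

835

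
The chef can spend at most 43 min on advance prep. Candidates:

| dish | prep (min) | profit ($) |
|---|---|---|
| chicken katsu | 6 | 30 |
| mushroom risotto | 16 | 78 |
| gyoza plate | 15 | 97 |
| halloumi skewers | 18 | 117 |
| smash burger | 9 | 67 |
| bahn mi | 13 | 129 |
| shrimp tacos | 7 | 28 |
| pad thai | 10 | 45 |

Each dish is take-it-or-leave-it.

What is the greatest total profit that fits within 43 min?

323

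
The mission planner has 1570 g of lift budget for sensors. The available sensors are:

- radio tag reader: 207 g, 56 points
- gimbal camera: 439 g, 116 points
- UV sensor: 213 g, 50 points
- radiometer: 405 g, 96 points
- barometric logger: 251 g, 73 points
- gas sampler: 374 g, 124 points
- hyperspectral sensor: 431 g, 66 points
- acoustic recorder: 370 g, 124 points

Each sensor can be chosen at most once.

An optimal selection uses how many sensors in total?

The maximum data value within 1570 g is 450.
radio tag reader + UV sensor + radiometer + gas sampler + acoustic recorder hits 450 at 1569 g.
Every optimal selection uses 5 sensors.

5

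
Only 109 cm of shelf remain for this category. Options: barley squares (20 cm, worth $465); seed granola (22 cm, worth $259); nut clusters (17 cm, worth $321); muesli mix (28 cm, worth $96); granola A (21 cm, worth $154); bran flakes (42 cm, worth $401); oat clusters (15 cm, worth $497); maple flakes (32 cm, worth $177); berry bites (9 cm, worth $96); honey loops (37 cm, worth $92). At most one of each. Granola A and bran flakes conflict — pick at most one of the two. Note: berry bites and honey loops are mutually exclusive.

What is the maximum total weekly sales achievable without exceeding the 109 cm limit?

Taking barley squares + seed granola + nut clusters + granola A + oat clusters + berry bites: 104 cm used, 1792 in weekly sales.
That's the maximum — no feasible swap from here does better than 1792.

1792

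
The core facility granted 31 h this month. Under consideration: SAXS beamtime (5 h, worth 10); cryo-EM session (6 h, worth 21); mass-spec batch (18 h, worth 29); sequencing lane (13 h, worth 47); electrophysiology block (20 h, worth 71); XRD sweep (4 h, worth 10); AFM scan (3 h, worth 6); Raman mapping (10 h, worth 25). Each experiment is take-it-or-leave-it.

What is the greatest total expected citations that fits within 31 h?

102

Density check — sequencing lane 3.62, electrophysiology block 3.55, cryo-EM session 3.50 are the best per h.
Taking the top-ratio experiments first gives SAXS beamtime + cryo-EM session + sequencing lane + XRD sweep + AFM scan for 94 (31 h).
Replace sequencing lane and XRD sweep and AFM scan with electrophysiology block: the trade gains 8 net, giving 102 at 31 h.
No other feasible combination exceeds 102.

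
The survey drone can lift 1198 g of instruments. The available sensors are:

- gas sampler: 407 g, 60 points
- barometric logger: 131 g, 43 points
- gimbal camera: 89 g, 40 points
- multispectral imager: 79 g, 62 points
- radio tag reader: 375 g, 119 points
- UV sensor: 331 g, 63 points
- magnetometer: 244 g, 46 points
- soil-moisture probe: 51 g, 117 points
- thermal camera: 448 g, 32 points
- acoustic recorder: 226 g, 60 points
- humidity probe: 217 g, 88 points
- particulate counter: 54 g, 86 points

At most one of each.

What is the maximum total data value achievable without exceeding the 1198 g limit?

575

Taking the top-ratio sensors first gives barometric logger + gimbal camera + multispectral imager + radio tag reader + soil-moisture probe + humidity probe + particulate counter for 555 (996 g).
Dropping barometric logger frees 131 g; slotting in UV sensor (331 g) lifts the total to 575 at 1196 g.
Barometric logger + multispectral imager + radio tag reader + soil-moisture probe + acoustic recorder + humidity probe + particulate counter matches that 575 at 1133 g; no feasible combination exceeds it.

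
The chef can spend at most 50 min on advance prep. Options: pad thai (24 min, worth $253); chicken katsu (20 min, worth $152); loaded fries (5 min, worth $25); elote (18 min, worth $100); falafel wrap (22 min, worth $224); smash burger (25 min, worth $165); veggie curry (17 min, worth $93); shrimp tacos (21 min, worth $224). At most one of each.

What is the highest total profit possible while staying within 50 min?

The ratio ordering already packs tightly: pad thai + loaded fries + shrimp tacos, 50 min, 502.
No other feasible combination exceeds 502.

502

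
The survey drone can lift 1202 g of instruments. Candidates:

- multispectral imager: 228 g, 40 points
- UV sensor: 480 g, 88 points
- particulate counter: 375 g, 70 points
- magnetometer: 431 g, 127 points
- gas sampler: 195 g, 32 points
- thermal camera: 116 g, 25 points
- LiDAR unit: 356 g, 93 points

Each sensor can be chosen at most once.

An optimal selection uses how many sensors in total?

3

The maximum data value within 1202 g is 290.
One optimal bundle: particulate counter + magnetometer + LiDAR unit (1162 g).
Any selection reaching 290 contains exactly 3 sensors.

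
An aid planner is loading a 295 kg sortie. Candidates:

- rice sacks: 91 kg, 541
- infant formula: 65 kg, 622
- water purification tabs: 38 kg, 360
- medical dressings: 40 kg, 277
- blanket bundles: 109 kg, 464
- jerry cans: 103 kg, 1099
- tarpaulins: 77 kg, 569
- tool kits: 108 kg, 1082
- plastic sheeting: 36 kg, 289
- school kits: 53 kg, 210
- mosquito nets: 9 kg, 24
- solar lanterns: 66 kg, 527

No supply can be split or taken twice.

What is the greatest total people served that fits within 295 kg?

Density check — jerry cans 10.67, tool kits 10.02, infant formula 9.57 are the best per kg.
The ratio heuristic lands on infant formula + jerry cans + tool kits + mosquito nets (2827) but leaves 10 kg idle.
The 65 kg tied up in infant formula is better spent on water purification tabs + plastic sheeting — total rises to 2854 (294 kg).
No other feasible combination exceeds 2854.

2854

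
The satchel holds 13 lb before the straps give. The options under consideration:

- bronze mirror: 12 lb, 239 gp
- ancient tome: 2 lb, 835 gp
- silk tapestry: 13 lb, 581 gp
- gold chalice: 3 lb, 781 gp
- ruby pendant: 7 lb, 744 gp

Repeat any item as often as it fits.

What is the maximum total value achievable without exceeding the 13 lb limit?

5010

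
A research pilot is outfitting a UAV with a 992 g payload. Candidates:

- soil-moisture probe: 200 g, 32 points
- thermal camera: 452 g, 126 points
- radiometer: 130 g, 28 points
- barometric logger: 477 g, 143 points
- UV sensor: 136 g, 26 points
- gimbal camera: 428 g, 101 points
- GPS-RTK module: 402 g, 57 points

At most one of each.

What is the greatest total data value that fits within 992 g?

Taking thermal camera + barometric logger: 929 g used, 269 in data value.
Runner-up barometric logger + gimbal camera tops out at 244.

269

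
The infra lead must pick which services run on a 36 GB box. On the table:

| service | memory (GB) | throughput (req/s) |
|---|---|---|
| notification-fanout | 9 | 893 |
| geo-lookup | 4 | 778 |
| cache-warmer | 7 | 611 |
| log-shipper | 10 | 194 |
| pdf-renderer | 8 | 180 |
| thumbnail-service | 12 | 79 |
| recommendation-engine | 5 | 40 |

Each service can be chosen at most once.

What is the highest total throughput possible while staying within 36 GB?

2516

Density check — geo-lookup 194.50, notification-fanout 99.22, cache-warmer 87.29, pdf-renderer 22.50 are the best per GB.
Greedy by ratio would take notification-fanout + geo-lookup + cache-warmer + pdf-renderer + recommendation-engine: 33 GB used, total 2502.
Dropping pdf-renderer frees 8 GB; slotting in log-shipper (10 GB) lifts the total to 2516 at 35 GB.
Nothing else within 36 GB beats 2516.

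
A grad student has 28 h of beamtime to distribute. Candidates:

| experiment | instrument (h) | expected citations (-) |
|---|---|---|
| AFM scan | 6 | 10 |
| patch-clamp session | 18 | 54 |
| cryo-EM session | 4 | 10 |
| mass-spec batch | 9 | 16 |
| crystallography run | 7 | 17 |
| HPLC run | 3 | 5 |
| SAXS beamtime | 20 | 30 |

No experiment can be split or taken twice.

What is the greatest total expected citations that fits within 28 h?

76

Taking the top-ratio experiments first gives AFM scan + patch-clamp session + cryo-EM session for 74 (28 h).
Replace AFM scan and cryo-EM session with crystallography run + HPLC run: the trade gains 2 net, giving 76 at 28 h.
That's the maximum — no swap from here does better than 76.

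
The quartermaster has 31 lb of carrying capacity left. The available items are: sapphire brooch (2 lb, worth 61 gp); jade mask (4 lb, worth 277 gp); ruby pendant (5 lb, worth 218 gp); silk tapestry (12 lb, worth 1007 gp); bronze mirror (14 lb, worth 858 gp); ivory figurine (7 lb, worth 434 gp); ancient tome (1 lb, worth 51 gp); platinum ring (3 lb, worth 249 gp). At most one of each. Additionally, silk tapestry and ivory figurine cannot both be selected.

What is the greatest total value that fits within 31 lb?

Ranking by ratio (value/lb): silk tapestry 83.92, platinum ring 83.00, jade mask 69.25, ivory figurine 62.00.
Taking jade mask + silk tapestry + bronze mirror + ancient tome: 31 lb used, 2193 in value.
An exhaustive check of the 256 subsets confirms 2193.

2193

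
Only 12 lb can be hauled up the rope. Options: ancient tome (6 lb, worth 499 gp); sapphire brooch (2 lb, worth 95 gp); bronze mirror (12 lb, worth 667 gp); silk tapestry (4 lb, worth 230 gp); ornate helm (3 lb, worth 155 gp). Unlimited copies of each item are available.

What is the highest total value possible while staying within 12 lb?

998

2×ancient tome uses 12 of the 12 lb and totals 998.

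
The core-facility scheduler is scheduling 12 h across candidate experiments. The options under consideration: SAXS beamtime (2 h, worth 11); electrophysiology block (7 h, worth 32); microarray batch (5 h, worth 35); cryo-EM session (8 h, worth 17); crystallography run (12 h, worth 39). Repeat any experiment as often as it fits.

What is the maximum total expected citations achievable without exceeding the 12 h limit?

81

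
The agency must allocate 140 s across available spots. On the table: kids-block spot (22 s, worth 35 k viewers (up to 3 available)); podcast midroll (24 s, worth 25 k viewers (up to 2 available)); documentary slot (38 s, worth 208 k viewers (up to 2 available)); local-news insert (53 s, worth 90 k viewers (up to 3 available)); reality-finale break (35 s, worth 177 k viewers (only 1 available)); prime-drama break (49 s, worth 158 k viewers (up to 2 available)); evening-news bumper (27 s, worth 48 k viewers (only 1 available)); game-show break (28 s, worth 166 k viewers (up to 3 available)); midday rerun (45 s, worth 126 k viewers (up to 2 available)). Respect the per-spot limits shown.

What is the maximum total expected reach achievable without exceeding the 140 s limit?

759

Taking the top-ratio spots first gives documentary slot + 3×game-show break for 706 (122 s).
The 56 s tied up in 2×game-show break is better spent on documentary slot + reality-finale break — total rises to 759 (139 s).
That's the maximum — no swap from here does better than 759.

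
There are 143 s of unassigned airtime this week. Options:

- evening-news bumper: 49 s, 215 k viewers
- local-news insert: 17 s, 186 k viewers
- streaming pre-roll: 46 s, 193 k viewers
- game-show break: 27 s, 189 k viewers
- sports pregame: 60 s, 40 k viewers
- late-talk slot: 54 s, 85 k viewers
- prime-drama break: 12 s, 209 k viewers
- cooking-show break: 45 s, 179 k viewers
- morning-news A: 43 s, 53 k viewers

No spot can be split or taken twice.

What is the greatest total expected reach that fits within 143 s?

806

A density-first pass picks evening-news bumper + local-news insert + game-show break + prime-drama break — 799 at 105 s.
Replace local-news insert with streaming pre-roll: the trade gains 7 net, giving 806 at 134 s.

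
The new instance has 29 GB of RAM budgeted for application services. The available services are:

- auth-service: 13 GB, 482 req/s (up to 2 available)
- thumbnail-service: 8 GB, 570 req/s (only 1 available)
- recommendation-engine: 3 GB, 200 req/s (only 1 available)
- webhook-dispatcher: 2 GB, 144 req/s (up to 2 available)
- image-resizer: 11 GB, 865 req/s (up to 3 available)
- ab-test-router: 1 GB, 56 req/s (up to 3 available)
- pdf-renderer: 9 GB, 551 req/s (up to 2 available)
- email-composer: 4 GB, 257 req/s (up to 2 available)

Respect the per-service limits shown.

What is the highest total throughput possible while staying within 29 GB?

Recommendation-engine + 2×webhook-dispatcher + 2×image-resizer uses 29 of the 29 GB and totals 2218.

2218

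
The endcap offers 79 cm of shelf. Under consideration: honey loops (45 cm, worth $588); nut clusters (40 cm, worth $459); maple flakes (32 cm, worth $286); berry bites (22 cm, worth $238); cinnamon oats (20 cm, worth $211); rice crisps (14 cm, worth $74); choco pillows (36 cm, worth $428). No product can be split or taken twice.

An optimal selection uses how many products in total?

Best achievable weekly sales is 887.
One optimal bundle: nut clusters + choco pillows (76 cm).
All optima have 2 products.

2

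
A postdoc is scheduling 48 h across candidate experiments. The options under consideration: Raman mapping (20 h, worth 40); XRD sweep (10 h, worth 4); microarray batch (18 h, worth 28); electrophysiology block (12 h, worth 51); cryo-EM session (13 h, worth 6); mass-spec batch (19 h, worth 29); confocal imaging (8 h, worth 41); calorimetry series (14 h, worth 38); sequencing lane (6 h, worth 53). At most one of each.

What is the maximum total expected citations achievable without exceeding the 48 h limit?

Greedy by ratio would take electrophysiology block + confocal imaging + calorimetry series + sequencing lane: 40 h used, total 183.
Replace calorimetry series with Raman mapping: the trade gains 2 net, giving 185 at 46 h.

185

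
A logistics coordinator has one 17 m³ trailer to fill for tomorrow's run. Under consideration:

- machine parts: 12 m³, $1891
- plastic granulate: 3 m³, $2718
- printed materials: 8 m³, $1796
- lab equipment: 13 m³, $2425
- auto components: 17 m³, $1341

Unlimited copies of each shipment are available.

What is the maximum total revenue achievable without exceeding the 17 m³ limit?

13590

The ratio ordering already packs tightly: 5×plastic granulate, 15 m³, 13590.
The spare 2 m³ is too small for any remaining shipment, and no exchange beats 13590.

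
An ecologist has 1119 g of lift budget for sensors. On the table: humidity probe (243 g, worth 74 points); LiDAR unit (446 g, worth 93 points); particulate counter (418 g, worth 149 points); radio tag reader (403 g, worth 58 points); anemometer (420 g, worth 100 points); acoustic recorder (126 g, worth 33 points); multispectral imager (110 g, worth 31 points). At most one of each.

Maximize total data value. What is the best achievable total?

323

By data value per g: particulate counter 0.36, humidity probe 0.30, multispectral imager 0.28 lead.
The ratio heuristic lands on humidity probe + particulate counter + acoustic recorder + multispectral imager (287) but leaves 222 g idle.
Replace acoustic recorder and multispectral imager with anemometer: the trade gains 36 net, giving 323 at 1081 g.
Runner-up humidity probe + LiDAR unit + particulate counter tops out at 316.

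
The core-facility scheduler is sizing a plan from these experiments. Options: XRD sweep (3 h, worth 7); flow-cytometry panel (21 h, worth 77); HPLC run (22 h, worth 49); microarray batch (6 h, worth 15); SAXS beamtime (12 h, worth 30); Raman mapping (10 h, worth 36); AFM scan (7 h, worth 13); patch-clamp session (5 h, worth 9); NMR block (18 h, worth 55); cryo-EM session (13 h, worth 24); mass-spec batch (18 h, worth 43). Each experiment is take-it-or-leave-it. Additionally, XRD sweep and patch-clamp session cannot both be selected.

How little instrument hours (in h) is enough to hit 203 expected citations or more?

Minimise h subject to total expected citations ≥ 203.
XRD sweep + flow-cytometry panel + SAXS beamtime + Raman mapping + NMR block: 205 expected citations at 64 h.
Any bundle with less than 64 h falls short of 203.

64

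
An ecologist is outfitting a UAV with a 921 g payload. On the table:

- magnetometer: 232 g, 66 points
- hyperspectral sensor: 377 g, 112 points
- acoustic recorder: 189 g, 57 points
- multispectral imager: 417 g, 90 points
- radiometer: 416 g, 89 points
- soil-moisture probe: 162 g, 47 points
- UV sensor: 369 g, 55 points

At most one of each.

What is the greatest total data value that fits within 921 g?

235

Greedy by ratio would take hyperspectral sensor + acoustic recorder + soil-moisture probe: 728 g used, total 216.
The 162 g tied up in soil-moisture probe is better spent on magnetometer — total rises to 235 (798 g).
Every other selection either busts 921 g or fails to beat 235.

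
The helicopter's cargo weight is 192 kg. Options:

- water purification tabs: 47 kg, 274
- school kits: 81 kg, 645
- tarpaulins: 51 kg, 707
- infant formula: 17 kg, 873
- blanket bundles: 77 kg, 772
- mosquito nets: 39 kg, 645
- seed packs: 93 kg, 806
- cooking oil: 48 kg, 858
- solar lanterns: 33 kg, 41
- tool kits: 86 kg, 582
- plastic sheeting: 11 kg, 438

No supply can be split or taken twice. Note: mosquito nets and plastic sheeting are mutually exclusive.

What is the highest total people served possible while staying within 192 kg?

Water purification tabs + tarpaulins + infant formula + cooking oil + plastic sheeting uses 174 of the 192 kg and totals 3150.
No other feasible combination exceeds 3150.

3150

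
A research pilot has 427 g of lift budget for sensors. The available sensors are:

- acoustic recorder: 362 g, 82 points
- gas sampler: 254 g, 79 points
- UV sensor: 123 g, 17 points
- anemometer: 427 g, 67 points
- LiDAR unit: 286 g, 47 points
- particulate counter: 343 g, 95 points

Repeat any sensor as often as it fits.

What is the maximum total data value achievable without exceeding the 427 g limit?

Gas sampler + UV sensor uses 377 of the 427 g and totals 96.

96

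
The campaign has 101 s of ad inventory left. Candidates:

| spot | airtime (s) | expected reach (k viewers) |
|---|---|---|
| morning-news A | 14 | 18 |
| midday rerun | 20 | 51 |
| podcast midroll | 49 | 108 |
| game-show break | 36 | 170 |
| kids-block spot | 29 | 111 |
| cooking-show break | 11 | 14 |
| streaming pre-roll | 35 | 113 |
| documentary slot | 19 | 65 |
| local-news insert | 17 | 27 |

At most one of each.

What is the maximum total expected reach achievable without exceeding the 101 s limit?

Taking the top-ratio spots first gives game-show break + kids-block spot + documentary slot + local-news insert for 373 (101 s).
The 36 s tied up in documentary slot and local-news insert is better spent on streaming pre-roll — total rises to 394 (100 s).
Next best is game-show break + kids-block spot + documentary slot + local-news insert at 373 (101 s) — short by 21.

394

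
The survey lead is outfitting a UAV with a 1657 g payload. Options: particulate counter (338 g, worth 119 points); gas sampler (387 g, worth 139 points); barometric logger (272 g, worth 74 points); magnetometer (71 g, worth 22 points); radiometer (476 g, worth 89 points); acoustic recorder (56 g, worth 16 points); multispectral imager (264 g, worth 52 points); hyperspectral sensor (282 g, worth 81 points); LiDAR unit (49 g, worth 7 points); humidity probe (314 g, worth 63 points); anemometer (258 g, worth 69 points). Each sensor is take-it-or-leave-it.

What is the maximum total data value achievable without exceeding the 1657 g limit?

Filling by ratio: particulate counter + gas sampler + barometric logger + magnetometer + acoustic recorder + hyperspectral sensor + LiDAR unit for 458, with 202 g left unused.
Dropping acoustic recorder frees 56 g; slotting in anemometer (258 g) lifts the total to 511 at 1657 g.

511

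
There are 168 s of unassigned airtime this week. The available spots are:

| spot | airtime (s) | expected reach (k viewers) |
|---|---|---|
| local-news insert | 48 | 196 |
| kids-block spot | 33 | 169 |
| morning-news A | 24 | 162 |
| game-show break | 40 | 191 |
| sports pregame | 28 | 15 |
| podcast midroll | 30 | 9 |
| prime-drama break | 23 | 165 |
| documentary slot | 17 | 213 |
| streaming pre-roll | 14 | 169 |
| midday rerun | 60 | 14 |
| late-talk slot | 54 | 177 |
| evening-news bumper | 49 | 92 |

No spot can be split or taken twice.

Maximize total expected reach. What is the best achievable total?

Filling by ratio: kids-block spot + morning-news A + game-show break + prime-drama break + documentary slot + streaming pre-roll for 1069, with 17 s left unused.
The 33 s tied up in kids-block spot is better spent on local-news insert — total rises to 1096 (166 s).

1096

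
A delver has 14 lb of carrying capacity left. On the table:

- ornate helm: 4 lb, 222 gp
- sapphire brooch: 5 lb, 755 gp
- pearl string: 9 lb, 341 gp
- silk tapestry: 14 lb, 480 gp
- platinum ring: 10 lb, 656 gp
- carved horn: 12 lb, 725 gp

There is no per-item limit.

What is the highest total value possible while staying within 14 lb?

The ratio ordering already packs tightly: ornate helm + 2×sapphire brooch, 14 lb, 1732.

1732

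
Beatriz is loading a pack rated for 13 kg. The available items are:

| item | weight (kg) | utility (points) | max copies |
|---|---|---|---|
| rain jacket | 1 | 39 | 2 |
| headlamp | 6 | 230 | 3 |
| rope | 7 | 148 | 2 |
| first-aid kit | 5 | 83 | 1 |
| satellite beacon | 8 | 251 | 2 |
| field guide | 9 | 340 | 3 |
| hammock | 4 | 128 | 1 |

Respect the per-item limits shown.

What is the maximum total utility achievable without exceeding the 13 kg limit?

Density check — rain jacket 39.00, headlamp 38.33, field guide 37.78 are the best per kg.
Filling by ratio: 2×rain jacket + headlamp + hammock for 436, with 1 kg left unused.
Dropping rain jacket and hammock frees 5 kg; slotting in headlamp (6 kg) lifts the total to 499 at 13 kg.

499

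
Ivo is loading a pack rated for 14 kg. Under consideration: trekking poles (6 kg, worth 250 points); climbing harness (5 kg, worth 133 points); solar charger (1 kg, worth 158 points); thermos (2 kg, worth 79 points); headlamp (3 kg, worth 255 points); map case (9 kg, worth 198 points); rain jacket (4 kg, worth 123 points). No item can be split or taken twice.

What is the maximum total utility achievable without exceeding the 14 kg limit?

The ratio heuristic lands on trekking poles + solar charger + thermos + headlamp (742) but leaves 2 kg idle.
Dropping thermos frees 2 kg; slotting in rain jacket (4 kg) lifts the total to 786 at 14 kg.
No other feasible combination exceeds 786.

786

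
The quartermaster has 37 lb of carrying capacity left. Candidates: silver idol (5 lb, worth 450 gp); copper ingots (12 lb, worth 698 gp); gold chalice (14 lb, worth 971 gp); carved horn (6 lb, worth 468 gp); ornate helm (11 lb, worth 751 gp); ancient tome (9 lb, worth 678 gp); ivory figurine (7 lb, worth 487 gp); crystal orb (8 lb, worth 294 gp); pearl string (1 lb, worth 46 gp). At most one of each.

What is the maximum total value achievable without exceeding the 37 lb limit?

The ratio heuristic lands on silver idol + carved horn + ancient tome + ivory figurine + crystal orb + pearl string (2423) but leaves 1 lb idle.
But silver idol + gold chalice + carved horn + ornate helm + pearl string fits in 37 lb and reaches 2686.
That's the maximum — no swap from here does better than 2686.

2686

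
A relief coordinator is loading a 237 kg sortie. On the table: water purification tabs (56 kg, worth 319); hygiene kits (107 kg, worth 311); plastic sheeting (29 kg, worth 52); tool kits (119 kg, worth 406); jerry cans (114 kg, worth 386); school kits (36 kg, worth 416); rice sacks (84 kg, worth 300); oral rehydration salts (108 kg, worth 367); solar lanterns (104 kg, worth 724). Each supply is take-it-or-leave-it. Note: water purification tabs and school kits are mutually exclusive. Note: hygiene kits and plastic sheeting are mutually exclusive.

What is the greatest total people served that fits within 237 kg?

1440

Taking school kits + rice sacks + solar lanterns: 224 kg used, 1440 in people served.
No other feasible combination exceeds 1440.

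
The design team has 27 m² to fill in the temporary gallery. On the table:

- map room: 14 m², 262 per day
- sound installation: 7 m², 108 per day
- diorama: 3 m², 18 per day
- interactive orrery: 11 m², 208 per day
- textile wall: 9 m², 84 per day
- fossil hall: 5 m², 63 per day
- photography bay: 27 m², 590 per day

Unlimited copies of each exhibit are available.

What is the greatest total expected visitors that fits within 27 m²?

590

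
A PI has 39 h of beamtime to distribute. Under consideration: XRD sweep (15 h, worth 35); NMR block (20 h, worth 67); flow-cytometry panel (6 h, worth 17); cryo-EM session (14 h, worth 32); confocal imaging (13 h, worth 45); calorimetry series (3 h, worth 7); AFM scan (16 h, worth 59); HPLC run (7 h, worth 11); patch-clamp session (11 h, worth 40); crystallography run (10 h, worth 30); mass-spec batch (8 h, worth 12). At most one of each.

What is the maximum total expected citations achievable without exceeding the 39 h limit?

134

By expected citations per h: AFM scan 3.69, patch-clamp session 3.64, confocal imaging 3.46, NMR block 3.35 lead.
A density-first pass picks AFM scan + patch-clamp session + crystallography run — 129 at 37 h.
The 11 h tied up in patch-clamp session is better spent on confocal imaging — total rises to 134 (39 h).
Every other selection either busts 39 h or fails to beat 134.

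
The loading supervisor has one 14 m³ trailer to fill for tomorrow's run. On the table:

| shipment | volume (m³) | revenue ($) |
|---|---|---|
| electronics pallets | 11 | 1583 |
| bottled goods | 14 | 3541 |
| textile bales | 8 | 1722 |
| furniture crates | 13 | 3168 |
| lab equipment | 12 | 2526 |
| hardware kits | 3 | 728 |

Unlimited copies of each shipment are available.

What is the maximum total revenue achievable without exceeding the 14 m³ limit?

3541

Best packing: bottled goods — 14 m³, 3541 total.
No other feasible combination exceeds 3541.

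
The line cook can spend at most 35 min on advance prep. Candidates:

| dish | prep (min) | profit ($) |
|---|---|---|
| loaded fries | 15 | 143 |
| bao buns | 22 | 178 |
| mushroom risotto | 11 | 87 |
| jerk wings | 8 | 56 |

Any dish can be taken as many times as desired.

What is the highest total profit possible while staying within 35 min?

286

The ratio ordering already packs tightly: 2×loaded fries, 30 min, 286.
No other feasible combination exceeds 286.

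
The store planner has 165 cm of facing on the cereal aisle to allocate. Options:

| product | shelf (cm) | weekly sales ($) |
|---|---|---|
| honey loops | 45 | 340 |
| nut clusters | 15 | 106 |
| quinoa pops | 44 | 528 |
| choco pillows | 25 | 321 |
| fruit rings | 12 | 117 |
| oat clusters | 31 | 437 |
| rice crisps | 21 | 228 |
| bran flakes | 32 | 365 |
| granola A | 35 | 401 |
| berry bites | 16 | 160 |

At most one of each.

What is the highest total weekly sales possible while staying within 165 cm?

Ranking by ratio (weekly sales/cm): oat clusters 14.10, choco pillows 12.84, quinoa pops 12.00.
Greedy by ratio would take quinoa pops + choco pillows + oat clusters + rice crisps + granola A: 156 cm used, total 1915.
Replace granola A with fruit rings + bran flakes: the trade gains 81 net, giving 1996 at 165 cm.

1996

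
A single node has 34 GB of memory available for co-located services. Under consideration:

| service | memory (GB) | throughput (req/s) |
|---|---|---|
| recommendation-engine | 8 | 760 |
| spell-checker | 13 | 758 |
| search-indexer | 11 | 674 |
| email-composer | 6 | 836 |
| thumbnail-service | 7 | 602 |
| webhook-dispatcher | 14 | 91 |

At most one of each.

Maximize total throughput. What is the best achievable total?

2956

By throughput per GB: email-composer 139.33, recommendation-engine 95.00, thumbnail-service 86.00, search-indexer 61.27 lead.
Greedy by ratio would take recommendation-engine + search-indexer + email-composer + thumbnail-service: 32 GB used, total 2872.
The 11 GB tied up in search-indexer is better spent on spell-checker — total rises to 2956 (34 GB).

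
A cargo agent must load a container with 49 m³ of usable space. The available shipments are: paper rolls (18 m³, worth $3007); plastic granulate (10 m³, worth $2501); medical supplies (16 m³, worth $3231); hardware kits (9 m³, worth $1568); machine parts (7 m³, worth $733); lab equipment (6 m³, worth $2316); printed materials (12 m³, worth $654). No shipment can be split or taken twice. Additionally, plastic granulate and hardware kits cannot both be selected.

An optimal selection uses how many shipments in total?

Best achievable revenue is 10122.
For example paper rolls + medical supplies + hardware kits + lab equipment achieves it, using 49 m³.
Any selection reaching 10122 contains exactly 4 shipments.

4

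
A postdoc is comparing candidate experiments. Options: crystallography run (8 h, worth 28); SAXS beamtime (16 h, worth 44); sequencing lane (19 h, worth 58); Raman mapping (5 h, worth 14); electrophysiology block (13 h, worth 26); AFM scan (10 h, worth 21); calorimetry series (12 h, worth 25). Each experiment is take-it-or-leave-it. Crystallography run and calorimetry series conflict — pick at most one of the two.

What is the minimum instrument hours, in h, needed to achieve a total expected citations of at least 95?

32

Need the lightest bundle worth ≥ 95.
Taking crystallography run + sequencing lane + Raman mapping gives 100 (≥ 95) for 32 h.
Any bundle with less than 32 h falls short of 95.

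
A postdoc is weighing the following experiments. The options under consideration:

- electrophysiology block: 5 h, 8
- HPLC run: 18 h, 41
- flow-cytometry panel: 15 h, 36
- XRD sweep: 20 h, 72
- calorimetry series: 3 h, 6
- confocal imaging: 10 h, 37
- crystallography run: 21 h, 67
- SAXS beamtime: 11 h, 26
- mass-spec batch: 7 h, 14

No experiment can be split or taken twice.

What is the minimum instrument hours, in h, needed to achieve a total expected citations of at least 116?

Look for the lowest-instrument combination reaching 116.
electrophysiology block + XRD sweep + confocal imaging reaches 117 using 35 h.
Any bundle with less than 35 h falls short of 116.

35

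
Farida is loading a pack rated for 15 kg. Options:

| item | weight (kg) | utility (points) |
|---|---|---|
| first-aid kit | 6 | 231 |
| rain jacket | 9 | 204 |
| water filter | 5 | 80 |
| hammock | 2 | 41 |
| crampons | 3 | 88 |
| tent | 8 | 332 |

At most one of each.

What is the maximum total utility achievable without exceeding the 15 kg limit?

563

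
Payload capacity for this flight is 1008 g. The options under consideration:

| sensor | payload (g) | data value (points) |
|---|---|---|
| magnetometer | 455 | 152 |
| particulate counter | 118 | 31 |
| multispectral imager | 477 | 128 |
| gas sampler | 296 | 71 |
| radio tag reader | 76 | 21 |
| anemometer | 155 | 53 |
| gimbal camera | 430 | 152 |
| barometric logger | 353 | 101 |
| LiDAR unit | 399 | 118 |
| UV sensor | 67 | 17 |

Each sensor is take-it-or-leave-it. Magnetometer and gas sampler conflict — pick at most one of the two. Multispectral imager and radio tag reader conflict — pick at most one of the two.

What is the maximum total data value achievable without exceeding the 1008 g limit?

Density check — gimbal camera 0.35, anemometer 0.34, magnetometer 0.33, LiDAR unit 0.30 are the best per g.
Filling by ratio: anemometer + gimbal camera + LiDAR unit for 323, with 24 g left unused.
Dropping anemometer and LiDAR unit frees 554 g; slotting in magnetometer + particulate counter (573 g) lifts the total to 335 at 1003 g.
Nothing else feasible within 1008 g beats 335.

335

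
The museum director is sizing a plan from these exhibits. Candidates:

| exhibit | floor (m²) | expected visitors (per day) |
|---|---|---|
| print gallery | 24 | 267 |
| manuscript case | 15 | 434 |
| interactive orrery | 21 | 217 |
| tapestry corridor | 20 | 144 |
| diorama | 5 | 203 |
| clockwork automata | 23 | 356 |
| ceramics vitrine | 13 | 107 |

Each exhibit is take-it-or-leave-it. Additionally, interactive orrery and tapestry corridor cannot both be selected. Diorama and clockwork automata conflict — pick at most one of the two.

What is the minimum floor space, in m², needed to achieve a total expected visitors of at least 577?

20

Look for the lowest-floor combination reaching 577.
manuscript case + diorama: 637 expected visitors at 20 m².
No combination under 20 m² hits 577.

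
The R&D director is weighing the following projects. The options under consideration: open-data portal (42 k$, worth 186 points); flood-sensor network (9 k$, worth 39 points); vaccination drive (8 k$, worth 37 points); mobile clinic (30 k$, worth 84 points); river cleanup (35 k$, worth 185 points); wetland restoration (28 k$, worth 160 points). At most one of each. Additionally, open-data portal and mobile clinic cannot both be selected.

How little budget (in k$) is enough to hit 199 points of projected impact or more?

37

Need the lightest bundle worth ≥ 199.
Taking flood-sensor network + wetland restoration gives 199 (≥ 199) for 37 k$.
Below 37 k$ the best achievable stays under 199.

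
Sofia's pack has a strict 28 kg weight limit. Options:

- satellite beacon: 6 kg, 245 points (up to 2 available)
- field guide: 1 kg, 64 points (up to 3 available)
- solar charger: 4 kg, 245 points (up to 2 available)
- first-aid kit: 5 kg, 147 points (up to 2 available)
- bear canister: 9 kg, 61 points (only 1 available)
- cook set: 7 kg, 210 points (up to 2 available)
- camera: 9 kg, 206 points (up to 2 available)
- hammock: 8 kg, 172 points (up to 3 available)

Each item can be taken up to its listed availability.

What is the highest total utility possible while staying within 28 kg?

1319

By utility per kg: field guide 64.00, solar charger 61.25, satellite beacon 40.83, cook set 30.00 lead.
Best packing: 2×satellite beacon + 3×field guide + 2×solar charger + first-aid kit — 28 kg, 1319 total.
Every other selection either busts 28 kg or exceeds an availability limit or fails to beat 1319.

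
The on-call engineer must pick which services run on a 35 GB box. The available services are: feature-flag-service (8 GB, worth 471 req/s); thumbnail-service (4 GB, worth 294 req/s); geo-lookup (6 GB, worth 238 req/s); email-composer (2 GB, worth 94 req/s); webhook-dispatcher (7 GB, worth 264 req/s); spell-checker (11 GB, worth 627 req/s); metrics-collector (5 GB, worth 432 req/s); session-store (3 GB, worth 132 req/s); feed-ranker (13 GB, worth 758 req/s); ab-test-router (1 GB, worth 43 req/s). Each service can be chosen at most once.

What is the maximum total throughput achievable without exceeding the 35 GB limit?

2205

Density check — metrics-collector 86.40, thumbnail-service 73.50, feature-flag-service 58.88 are the best per GB.
Greedy by ratio would take feature-flag-service + thumbnail-service + email-composer + metrics-collector + session-store + feed-ranker: 35 GB used, total 2181.
Replace feature-flag-service and session-store with spell-checker: the trade gains 24 net, giving 2205 at 35 GB.
No other feasible combination exceeds 2205.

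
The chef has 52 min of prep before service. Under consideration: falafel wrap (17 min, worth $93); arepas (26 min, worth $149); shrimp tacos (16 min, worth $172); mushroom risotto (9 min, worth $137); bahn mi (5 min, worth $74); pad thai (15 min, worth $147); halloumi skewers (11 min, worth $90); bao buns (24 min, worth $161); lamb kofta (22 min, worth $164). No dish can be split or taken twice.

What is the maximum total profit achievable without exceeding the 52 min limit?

547

A density-first pass picks shrimp tacos + mushroom risotto + bahn mi + pad thai — 530 at 45 min.
Dropping pad thai frees 15 min; slotting in lamb kofta (22 min) lifts the total to 547 at 52 min.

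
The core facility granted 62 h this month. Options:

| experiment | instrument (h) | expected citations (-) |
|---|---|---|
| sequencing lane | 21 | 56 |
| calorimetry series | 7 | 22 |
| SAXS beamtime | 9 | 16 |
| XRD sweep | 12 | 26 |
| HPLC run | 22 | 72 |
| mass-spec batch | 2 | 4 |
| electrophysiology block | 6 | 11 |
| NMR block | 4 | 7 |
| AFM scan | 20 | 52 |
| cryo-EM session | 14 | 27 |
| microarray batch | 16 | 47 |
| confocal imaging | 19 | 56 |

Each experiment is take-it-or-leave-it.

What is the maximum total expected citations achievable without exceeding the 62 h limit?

Taking the top-ratio experiments first gives calorimetry series + XRD sweep + HPLC run + mass-spec batch + confocal imaging for 180 (62 h).
Replace calorimetry series and XRD sweep and mass-spec batch with sequencing lane: the trade gains 4 net, giving 184 at 62 h.
That's the maximum — no swap from here does better than 184.

184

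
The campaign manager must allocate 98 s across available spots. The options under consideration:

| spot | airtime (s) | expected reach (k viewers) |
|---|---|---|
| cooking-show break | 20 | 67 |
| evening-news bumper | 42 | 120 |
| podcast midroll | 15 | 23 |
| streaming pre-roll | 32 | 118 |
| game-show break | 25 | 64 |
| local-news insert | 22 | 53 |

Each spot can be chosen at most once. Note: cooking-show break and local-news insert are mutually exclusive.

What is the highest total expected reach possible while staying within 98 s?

305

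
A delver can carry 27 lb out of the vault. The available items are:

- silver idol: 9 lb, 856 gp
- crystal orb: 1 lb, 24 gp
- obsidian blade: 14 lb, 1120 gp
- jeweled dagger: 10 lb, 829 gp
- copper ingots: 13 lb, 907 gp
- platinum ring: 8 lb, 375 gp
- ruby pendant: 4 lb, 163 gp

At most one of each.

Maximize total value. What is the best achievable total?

By value per lb: silver idol 95.11, jeweled dagger 82.90, obsidian blade 80.00, copper ingots 69.77 lead.
A density-first pass picks silver idol + jeweled dagger + platinum ring — 2060 at 27 lb.
Dropping jeweled dagger and platinum ring frees 18 lb; slotting in obsidian blade + ruby pendant (18 lb) lifts the total to 2139 at 27 lb.
Next best is silver idol + jeweled dagger + platinum ring at 2060 (27 lb) — short by 79.

2139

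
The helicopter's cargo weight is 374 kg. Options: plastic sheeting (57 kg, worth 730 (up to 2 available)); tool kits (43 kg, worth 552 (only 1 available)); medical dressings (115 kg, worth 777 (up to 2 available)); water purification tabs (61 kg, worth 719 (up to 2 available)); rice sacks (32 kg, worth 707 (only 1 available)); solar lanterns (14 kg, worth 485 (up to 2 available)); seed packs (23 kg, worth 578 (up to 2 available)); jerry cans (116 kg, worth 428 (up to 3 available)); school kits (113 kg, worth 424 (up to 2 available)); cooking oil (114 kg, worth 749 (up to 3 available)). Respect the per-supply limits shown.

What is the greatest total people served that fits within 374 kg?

5798

The ratio heuristic lands on 2×plastic sheeting + tool kits + water purification tabs + rice sacks + 2×solar lanterns + 2×seed packs (5564) but leaves 50 kg idle.
The 14 kg tied up in solar lanterns is better spent on water purification tabs — total rises to 5798 (371 kg).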